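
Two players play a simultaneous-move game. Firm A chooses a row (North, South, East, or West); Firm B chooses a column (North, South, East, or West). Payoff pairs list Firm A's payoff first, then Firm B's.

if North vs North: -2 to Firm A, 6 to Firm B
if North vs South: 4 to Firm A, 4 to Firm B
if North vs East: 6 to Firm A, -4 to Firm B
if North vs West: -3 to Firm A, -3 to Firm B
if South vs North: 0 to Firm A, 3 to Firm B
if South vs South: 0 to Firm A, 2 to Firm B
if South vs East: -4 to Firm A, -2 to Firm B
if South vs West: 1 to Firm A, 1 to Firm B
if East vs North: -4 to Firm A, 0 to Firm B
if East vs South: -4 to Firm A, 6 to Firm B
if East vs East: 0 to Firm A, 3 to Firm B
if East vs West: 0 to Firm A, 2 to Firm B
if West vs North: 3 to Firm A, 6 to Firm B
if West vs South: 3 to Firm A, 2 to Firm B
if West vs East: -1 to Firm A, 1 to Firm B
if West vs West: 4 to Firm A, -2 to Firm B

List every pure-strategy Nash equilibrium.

(West, North)

A profile is a Nash equilibrium when each player is best-responding to the other.
Firm A's best responses — vs North: West (payoff 3); vs South: North (payoff 4); vs East: North (payoff 6); vs West: West (payoff 4).
Firm B's best responses — vs North: North (payoff 6); vs South: North (payoff 3); vs East: South (payoff 6); vs West: North (payoff 6).
The only mutual best response is (West, North); neither player gains by switching there.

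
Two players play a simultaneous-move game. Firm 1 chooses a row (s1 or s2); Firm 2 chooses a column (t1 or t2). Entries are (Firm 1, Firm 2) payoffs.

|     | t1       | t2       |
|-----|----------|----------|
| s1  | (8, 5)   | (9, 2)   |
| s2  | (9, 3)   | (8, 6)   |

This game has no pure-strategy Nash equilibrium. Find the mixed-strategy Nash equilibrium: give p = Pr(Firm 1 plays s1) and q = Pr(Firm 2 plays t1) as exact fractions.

Each player's mixing probability is pinned down by making the *other* player indifferent.
Firm 2 indifferent between t1 and t2: p·5 + (1−p)·3 = p·2 + (1−p)·6 ⟹ 3 + 2p = 6 + (-4)p ⟹ p = 1/2.
Firm 1 indifferent between s1 and s2: q·8 + (1−q)·9 = q·9 + (1−q)·8 ⟹ 9 + (-1)q = 8 + 1q ⟹ q = 1/2.

p = 1/2, q = 1/2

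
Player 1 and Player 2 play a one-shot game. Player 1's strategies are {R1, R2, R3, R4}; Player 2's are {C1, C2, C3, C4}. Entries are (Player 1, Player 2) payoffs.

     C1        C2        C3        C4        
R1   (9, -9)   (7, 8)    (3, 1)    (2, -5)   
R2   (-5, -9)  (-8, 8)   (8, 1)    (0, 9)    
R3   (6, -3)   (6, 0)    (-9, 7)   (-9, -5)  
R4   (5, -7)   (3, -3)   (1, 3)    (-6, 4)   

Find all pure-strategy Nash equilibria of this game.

(R1, C2)

Check mutual best responses: a cell is a NE iff neither player can gain by unilaterally deviating.
Player 1's best responses — vs C1: R1 (payoff 9); vs C2: R1 (payoff 7); vs C3: R2 (payoff 8); vs C4: R1 (payoff 2).
Player 2's best responses — vs R1: C2 (payoff 8); vs R2: C4 (payoff 9); vs R3: C3 (payoff 7); vs R4: C4 (payoff 4).
The only mutual best response is (R1, C2); neither player gains by switching there.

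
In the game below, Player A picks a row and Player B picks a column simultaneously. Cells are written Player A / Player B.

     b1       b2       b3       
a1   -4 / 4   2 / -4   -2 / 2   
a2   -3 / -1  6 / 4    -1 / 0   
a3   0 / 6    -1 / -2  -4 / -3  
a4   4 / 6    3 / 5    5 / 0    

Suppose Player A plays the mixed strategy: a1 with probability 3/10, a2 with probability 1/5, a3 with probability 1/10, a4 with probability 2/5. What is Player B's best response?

Player B's best reply maximizes expected payoff against the mix.
b1: (3/10)·4 + (1/5)·(-1) + (1/10)·6 + (2/5)·6 = 4
b2: (3/10)·(-4) + (1/5)·4 + (1/10)·(-2) + (2/5)·5 = 7/5
b3: (3/10)·2 + (1/5)·0 + (1/10)·(-3) + (2/5)·0 = 3/10
Highest expected payoff is 4, from b1.

b1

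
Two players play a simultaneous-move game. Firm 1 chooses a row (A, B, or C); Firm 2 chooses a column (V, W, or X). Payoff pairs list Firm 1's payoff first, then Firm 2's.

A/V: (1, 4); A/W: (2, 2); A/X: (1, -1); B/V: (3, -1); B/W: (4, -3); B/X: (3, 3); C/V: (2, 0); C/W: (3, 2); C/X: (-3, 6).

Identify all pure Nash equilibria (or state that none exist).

(B, X)

A profile is a Nash equilibrium when each player is best-responding to the other.
Firm 1's best responses — vs V: B (payoff 3); vs W: B (payoff 4); vs X: B (payoff 3).
Firm 2's best responses — vs A: V (payoff 4); vs B: X (payoff 3); vs C: X (payoff 6).
The only mutual best response is (B, X); neither player gains by switching there.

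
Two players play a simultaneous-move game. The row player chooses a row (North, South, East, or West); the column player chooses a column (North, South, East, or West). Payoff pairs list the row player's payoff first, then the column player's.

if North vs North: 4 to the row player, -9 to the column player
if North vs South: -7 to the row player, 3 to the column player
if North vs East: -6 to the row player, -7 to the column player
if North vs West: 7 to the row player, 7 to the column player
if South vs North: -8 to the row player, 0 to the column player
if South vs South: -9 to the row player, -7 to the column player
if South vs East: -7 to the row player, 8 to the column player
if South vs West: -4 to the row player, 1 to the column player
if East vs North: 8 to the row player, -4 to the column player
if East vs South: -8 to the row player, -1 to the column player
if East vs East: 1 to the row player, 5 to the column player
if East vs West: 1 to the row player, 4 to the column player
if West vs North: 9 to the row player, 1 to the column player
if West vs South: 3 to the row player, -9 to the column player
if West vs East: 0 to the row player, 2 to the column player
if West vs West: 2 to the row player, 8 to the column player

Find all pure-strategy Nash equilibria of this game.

Find each player's best response to every opponent strategy; NE are the intersections.
The row player's best responses — vs North: West (payoff 9); vs South: West (payoff 3); vs East: East (payoff 1); vs West: North (payoff 7).
The column player's best responses — vs North: West (payoff 7); vs South: East (payoff 8); vs East: East (payoff 5); vs West: West (payoff 8).
Mutual best responses occur at (North, West) and (East, East); at each, neither player gains by switching.

(North, West) and (East, East)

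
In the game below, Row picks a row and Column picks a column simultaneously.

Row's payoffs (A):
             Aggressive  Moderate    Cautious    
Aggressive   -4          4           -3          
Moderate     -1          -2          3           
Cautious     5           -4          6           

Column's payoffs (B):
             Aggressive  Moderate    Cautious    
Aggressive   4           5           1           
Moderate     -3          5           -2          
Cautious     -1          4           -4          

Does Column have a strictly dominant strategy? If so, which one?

Check whether one of Column's strategies beats all alternatives regardless of what the opponent does.
Moderate strictly dominates: vs Aggressive: 5 > each of {4, 1}; vs Moderate: 5 > each of {-3, -2}; vs Cautious: 4 > each of {-1, -4}.

Moderate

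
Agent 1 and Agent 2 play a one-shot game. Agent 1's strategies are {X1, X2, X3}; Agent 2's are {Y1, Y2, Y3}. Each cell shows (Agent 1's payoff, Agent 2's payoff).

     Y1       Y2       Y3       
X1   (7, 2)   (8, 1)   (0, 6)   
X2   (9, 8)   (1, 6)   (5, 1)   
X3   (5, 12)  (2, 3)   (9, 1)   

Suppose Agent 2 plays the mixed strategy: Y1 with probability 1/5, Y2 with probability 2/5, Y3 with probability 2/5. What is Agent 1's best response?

Compute Agent 1's expected payoff from each pure strategy against the given mix.
X1: (1/5)·7 + (2/5)·8 + (2/5)·0 = 23/5
X2: (1/5)·9 + (2/5)·1 + (2/5)·5 = 21/5
X3: (1/5)·5 + (2/5)·2 + (2/5)·9 = 27/5
Highest expected payoff is 27/5, from X3.

X3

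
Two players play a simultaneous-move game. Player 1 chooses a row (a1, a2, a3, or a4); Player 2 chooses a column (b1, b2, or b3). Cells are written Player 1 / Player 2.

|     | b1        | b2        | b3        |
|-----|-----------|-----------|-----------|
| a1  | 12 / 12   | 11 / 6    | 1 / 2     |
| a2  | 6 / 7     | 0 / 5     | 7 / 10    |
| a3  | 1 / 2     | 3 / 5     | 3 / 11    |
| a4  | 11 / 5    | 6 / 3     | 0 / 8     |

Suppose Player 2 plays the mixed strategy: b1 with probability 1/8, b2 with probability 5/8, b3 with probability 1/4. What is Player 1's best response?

a1

Compute Player 1's expected payoff from each pure strategy against the given mix.
a1: (1/8)·12 + (5/8)·11 + (1/4)·1 = 69/8
a2: (1/8)·6 + (5/8)·0 + (1/4)·7 = 5/2
a3: (1/8)·1 + (5/8)·3 + (1/4)·3 = 11/4
a4: (1/8)·11 + (5/8)·6 + (1/4)·0 = 41/8
Highest expected payoff is 69/8, from a1.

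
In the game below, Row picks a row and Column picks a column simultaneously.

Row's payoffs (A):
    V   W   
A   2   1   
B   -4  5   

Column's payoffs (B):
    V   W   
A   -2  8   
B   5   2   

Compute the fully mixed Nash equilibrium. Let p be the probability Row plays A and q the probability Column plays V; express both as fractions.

p = 3/13, q = 2/5

Each player's mixing probability is pinned down by making the *other* player indifferent.
Column indifferent between V and W: p·(-2) + (1−p)·5 = p·8 + (1−p)·2 ⟹ 5 + (-7)p = 2 + 6p ⟹ p = 3/13.
Row indifferent between A and B: q·2 + (1−q)·1 = q·(-4) + (1−q)·5 ⟹ 1 + 1q = 5 + (-9)q ⟹ q = 2/5.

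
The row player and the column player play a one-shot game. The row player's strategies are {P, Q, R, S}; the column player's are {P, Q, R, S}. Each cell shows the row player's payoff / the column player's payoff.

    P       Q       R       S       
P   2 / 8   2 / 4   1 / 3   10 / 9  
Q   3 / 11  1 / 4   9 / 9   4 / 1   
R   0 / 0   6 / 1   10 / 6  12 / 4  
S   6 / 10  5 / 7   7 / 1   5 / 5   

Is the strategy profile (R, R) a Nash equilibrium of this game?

Yes

Holding the column player at R: the row player gets 10 from R, versus 1 from P, 9 from Q, 7 from S. No profitable deviation for the row player.
Holding the row player at R: the column player gets 6 from R, versus 0 from P, 1 from Q, 4 from S. No profitable deviation for the column player either.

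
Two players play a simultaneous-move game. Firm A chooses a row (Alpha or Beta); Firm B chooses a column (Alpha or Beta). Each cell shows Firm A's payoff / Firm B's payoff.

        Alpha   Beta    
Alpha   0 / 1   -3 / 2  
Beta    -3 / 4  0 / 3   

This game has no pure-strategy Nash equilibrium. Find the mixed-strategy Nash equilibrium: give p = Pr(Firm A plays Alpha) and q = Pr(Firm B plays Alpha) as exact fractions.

Each player's mixing probability is pinned down by making the *other* player indifferent.
Firm B indifferent between Alpha and Beta: p·1 + (1−p)·4 = p·2 + (1−p)·3 ⟹ 4 + (-3)p = 3 + (-1)p ⟹ p = 1/2.
Firm A indifferent between Alpha and Beta: q·0 + (1−q)·(-3) = q·(-3) + (1−q)·0 ⟹ (-3) + 3q = 0 + (-3)q ⟹ q = 1/2.

p = 1/2, q = 1/2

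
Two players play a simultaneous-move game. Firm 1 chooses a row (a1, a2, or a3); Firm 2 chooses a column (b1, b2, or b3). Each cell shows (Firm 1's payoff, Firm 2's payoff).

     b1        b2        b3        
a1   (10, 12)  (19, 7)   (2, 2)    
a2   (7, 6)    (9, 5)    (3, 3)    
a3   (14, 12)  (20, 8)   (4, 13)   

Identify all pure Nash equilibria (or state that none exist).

(a3, b3)

Check mutual best responses: a cell is a NE iff neither player can gain by unilaterally deviating.
Firm 1's best responses — vs b1: a3 (payoff 14); vs b2: a3 (payoff 20); vs b3: a3 (payoff 4).
Firm 2's best responses — vs a1: b1 (payoff 12); vs a2: b1 (payoff 6); vs a3: b3 (payoff 13).
The only mutual best response is (a3, b3); neither player gains by switching there.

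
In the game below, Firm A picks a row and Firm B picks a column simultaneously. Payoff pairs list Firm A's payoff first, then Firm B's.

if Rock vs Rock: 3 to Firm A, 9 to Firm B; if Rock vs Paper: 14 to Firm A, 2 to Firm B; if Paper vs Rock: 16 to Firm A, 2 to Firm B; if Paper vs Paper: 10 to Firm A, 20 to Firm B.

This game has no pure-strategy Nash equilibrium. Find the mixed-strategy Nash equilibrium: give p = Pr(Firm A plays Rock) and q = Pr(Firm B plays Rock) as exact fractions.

p = 18/25, q = 4/17

Each player's mixing probability is pinned down by making the *other* player indifferent.
Firm B indifferent between Rock and Paper: p·9 + (1−p)·2 = p·2 + (1−p)·20 ⟹ 2 + 7p = 20 + (-18)p ⟹ p = 18/25.
Firm A indifferent between Rock and Paper: q·3 + (1−q)·14 = q·16 + (1−q)·10 ⟹ 14 + (-11)q = 10 + 6q ⟹ q = 4/17.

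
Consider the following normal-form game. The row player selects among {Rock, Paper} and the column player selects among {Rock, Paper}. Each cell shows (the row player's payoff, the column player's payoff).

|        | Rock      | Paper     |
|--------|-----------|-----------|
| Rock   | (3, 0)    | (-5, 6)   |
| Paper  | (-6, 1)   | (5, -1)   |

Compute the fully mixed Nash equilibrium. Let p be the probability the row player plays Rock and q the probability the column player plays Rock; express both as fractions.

p = 1/4, q = 10/19

In a mixed NE each player is indifferent between their pure strategies, so the opponent's mix sets the indifference.
The column player indifferent between Rock and Paper: p·0 + (1−p)·1 = p·6 + (1−p)·(-1) ⟹ 1 + (-1)p = (-1) + 7p ⟹ p = 1/4.
The row player indifferent between Rock and Paper: q·3 + (1−q)·(-5) = q·(-6) + (1−q)·5 ⟹ (-5) + 8q = 5 + (-11)q ⟹ q = 10/19.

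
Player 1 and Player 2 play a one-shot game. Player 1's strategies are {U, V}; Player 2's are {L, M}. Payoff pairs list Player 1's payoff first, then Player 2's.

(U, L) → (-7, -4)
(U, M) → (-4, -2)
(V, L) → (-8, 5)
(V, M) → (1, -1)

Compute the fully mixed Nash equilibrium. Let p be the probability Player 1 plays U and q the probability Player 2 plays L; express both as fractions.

Each player's mixing probability is pinned down by making the *other* player indifferent.
Player 2 indifferent between L and M: p·(-4) + (1−p)·5 = p·(-2) + (1−p)·(-1) ⟹ 5 + (-9)p = (-1) + (-1)p ⟹ p = 3/4.
Player 1 indifferent between U and V: q·(-7) + (1−q)·(-4) = q·(-8) + (1−q)·1 ⟹ (-4) + (-3)q = 1 + (-9)q ⟹ q = 5/6.

p = 3/4, q = 5/6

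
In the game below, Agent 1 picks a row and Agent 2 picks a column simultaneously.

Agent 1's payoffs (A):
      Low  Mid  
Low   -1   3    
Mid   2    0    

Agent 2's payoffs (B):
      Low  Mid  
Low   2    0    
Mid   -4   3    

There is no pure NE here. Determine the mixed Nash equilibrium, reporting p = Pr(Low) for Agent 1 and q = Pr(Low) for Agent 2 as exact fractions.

Each player's mixing probability is pinned down by making the *other* player indifferent.
Agent 2 indifferent between Low and Mid: p·2 + (1−p)·(-4) = p·0 + (1−p)·3 ⟹ (-4) + 6p = 3 + (-3)p ⟹ p = 7/9.
Agent 1 indifferent between Low and Mid: q·(-1) + (1−q)·3 = q·2 + (1−q)·0 ⟹ 3 + (-4)q = 0 + 2q ⟹ q = 1/2.

p = 7/9, q = 1/2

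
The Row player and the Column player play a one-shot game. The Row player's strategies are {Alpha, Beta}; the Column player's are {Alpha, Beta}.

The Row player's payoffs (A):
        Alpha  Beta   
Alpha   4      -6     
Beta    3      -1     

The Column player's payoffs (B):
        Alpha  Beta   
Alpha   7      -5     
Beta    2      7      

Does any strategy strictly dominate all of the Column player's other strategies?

None

Check whether one of the Column player's strategies beats all alternatives regardless of what the opponent does.
Alpha is not dominant: against Beta, Beta gives 7 > 2.
Beta is not dominant: against Alpha, Alpha gives 7 > -5.
No single strategy is best against every opponent action.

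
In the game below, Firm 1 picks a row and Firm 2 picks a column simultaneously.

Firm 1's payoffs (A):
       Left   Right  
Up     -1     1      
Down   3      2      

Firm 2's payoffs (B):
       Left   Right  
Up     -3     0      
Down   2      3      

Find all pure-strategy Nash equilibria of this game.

(Down, Right)

Find each player's best response to every opponent strategy; NE are the intersections.
Firm 1's best responses — vs Left: Down (payoff 3); vs Right: Down (payoff 2).
Firm 2's best responses — vs Up: Right (payoff 0); vs Down: Right (payoff 3).
The only mutual best response is (Down, Right); neither player gains by switching there.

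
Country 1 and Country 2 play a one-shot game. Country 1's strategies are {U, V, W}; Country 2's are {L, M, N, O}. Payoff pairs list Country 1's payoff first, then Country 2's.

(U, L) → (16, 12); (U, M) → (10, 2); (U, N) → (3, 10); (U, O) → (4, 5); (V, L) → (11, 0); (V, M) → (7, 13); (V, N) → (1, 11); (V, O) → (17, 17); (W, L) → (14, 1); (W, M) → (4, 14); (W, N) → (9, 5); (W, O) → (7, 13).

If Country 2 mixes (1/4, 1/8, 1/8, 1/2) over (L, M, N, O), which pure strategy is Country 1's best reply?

Country 1's best reply maximizes expected payoff against the mix.
U: (1/4)·16 + (1/8)·10 + (1/8)·3 + (1/2)·4 = 61/8
V: (1/4)·11 + (1/8)·7 + (1/8)·1 + (1/2)·17 = 49/4
W: (1/4)·14 + (1/8)·4 + (1/8)·9 + (1/2)·7 = 69/8
Highest expected payoff is 49/4, from V.

V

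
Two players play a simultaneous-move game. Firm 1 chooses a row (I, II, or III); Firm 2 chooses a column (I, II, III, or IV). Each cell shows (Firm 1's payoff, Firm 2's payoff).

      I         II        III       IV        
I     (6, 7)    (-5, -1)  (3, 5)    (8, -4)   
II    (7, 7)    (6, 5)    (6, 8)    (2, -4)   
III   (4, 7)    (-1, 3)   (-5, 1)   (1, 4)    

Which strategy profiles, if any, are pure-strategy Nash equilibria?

Check mutual best responses: a cell is a NE iff neither player can gain by unilaterally deviating.
Firm 1's best responses — vs I: II (payoff 7); vs II: II (payoff 6); vs III: II (payoff 6); vs IV: I (payoff 8).
Firm 2's best responses — vs I: I (payoff 7); vs II: III (payoff 8); vs III: I (payoff 7).
The only mutual best response is (II, III); neither player gains by switching there.

(II, III)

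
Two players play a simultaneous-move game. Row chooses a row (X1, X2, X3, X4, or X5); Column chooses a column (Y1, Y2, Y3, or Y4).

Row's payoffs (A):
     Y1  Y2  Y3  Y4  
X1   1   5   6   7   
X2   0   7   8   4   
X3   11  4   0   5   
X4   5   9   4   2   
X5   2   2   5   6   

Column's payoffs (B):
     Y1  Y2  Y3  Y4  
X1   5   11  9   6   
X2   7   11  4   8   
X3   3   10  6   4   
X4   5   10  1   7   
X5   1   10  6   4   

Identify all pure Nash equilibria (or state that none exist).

A profile is a Nash equilibrium when each player is best-responding to the other.
Row's best responses — vs Y1: X3 (payoff 11); vs Y2: X4 (payoff 9); vs Y3: X2 (payoff 8); vs Y4: X1 (payoff 7).
Column's best responses — vs X1: Y2 (payoff 11); vs X2: Y2 (payoff 11); vs X3: Y2 (payoff 10); vs X4: Y2 (payoff 10); vs X5: Y2 (payoff 10).
The only mutual best response is (X4, Y2); neither player gains by switching there.

(X4, Y2)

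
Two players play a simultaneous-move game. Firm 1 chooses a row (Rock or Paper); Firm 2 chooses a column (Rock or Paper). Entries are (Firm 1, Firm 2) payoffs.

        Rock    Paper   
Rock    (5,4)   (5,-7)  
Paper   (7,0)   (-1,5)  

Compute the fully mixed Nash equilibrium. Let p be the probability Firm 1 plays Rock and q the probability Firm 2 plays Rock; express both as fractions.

Each player's mixing probability is pinned down by making the *other* player indifferent.
Firm 2 indifferent between Rock and Paper: p·4 + (1−p)·0 = p·(-7) + (1−p)·5 ⟹ 0 + 4p = 5 + (-12)p ⟹ p = 5/16.
Firm 1 indifferent between Rock and Paper: q·5 + (1−q)·5 = q·7 + (1−q)·(-1) ⟹ 5 + 0q = (-1) + 8q ⟹ q = 3/4.

p = 5/16, q = 3/4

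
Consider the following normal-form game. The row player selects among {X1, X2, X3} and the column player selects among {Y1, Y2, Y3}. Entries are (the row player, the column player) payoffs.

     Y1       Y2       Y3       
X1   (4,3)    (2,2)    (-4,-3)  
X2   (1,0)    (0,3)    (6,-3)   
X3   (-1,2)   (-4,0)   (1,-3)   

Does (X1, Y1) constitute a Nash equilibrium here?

Holding the column player at Y1: the row player gets 4 from X1, versus 1 from X2, -1 from X3. No profitable deviation for the row player.
Holding the row player at X1: the column player gets 3 from Y1, versus 2 from Y2, -3 from Y3. No profitable deviation for the column player either.

Yes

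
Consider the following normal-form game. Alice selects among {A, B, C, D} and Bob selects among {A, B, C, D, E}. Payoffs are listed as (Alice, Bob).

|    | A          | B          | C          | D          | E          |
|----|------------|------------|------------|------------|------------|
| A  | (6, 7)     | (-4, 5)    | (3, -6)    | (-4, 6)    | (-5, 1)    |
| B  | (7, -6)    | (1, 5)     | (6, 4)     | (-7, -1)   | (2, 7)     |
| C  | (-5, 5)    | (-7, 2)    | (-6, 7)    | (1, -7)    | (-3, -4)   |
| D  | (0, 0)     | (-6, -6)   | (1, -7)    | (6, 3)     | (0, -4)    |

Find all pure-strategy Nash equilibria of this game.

Check mutual best responses: a cell is a NE iff neither player can gain by unilaterally deviating.
Alice's best responses — vs A: B (payoff 7); vs B: B (payoff 1); vs C: B (payoff 6); vs D: D (payoff 6); vs E: B (payoff 2).
Bob's best responses — vs A: A (payoff 7); vs B: E (payoff 7); vs C: C (payoff 7); vs D: D (payoff 3).
Mutual best responses occur at (B, E) and (D, D); at each, neither player gains by switching.

(B, E) and (D, D)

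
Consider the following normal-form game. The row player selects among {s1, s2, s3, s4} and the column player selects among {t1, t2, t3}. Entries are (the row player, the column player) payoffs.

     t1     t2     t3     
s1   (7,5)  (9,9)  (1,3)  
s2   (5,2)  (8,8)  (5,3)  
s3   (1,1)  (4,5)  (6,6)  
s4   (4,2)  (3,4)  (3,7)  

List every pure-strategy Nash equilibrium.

(s1, t2) and (s3, t3)

Check mutual best responses: a cell is a NE iff neither player can gain by unilaterally deviating.
The row player's best responses — vs t1: s1 (payoff 7); vs t2: s1 (payoff 9); vs t3: s3 (payoff 6).
The column player's best responses — vs s1: t2 (payoff 9); vs s2: t2 (payoff 8); vs s3: t3 (payoff 6); vs s4: t3 (payoff 7).
Mutual best responses occur at (s1, t2) and (s3, t3); at each, neither player gains by switching.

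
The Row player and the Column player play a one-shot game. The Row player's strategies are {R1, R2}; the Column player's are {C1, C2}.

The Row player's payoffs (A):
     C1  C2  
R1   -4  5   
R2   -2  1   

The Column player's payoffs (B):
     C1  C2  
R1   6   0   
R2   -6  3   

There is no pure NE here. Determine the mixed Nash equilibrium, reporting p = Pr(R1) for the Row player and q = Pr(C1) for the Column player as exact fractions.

p = 3/5, q = 2/3

Each player's mixing probability is pinned down by making the *other* player indifferent.
The Column player indifferent between C1 and C2: p·6 + (1−p)·(-6) = p·0 + (1−p)·3 ⟹ (-6) + 12p = 3 + (-3)p ⟹ p = 3/5.
The Row player indifferent between R1 and R2: q·(-4) + (1−q)·5 = q·(-2) + (1−q)·1 ⟹ 5 + (-9)q = 1 + (-3)q ⟹ q = 2/3.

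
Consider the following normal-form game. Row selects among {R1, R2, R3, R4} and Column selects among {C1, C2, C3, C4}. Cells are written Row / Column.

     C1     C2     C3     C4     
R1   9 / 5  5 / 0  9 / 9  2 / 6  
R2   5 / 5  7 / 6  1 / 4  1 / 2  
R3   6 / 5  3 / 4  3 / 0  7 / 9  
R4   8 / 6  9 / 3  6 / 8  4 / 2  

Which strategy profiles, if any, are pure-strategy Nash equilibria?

A profile is a Nash equilibrium when each player is best-responding to the other.
Row's best responses — vs C1: R1 (payoff 9); vs C2: R4 (payoff 9); vs C3: R1 (payoff 9); vs C4: R3 (payoff 7).
Column's best responses — vs R1: C3 (payoff 9); vs R2: C2 (payoff 6); vs R3: C4 (payoff 9); vs R4: C3 (payoff 8).
Mutual best responses occur at (R1, C3) and (R3, C4); at each, neither player gains by switching.

(R1, C3) and (R3, C4)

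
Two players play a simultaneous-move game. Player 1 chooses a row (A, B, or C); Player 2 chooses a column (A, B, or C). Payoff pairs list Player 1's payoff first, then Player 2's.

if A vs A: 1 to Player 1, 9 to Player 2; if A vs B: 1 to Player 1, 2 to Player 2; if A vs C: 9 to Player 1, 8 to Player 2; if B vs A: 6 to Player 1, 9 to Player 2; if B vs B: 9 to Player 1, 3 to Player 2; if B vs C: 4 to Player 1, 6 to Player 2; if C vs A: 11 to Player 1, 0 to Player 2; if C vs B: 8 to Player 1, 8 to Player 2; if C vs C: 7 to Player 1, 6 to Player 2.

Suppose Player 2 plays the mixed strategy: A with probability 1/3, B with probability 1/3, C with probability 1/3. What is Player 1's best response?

Player 1's best reply maximizes expected payoff against the mix.
A: (1/3)·1 + (1/3)·1 + (1/3)·9 = 11/3
B: (1/3)·6 + (1/3)·9 + (1/3)·4 = 19/3
C: (1/3)·11 + (1/3)·8 + (1/3)·7 = 26/3
Highest expected payoff is 26/3, from C.

C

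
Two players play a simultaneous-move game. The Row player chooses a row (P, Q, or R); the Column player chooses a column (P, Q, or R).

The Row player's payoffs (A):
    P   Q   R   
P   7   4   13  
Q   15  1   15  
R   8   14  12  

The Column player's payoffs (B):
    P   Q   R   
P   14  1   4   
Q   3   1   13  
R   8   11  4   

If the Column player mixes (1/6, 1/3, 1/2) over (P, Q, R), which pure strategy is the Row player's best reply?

Compute the Row player's expected payoff from each pure strategy against the given mix.
P: (1/6)·7 + (1/3)·4 + (1/2)·13 = 9
Q: (1/6)·15 + (1/3)·1 + (1/2)·15 = 31/3
R: (1/6)·8 + (1/3)·14 + (1/2)·12 = 12
Highest expected payoff is 12, from R.

R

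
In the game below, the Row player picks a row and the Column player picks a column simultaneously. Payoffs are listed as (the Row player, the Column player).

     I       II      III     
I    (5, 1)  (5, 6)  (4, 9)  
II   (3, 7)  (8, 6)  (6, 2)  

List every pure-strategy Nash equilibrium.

Find each player's best response to every opponent strategy; NE are the intersections.
The Row player's best responses — vs I: I (payoff 5); vs II: II (payoff 8); vs III: II (payoff 6).
The Column player's best responses — vs I: III (payoff 9); vs II: I (payoff 7).
No cell has both players best-responding. For instance, the Row player's best reply to III is II, but against II the Column player prefers I over III.

No pure-strategy Nash equilibrium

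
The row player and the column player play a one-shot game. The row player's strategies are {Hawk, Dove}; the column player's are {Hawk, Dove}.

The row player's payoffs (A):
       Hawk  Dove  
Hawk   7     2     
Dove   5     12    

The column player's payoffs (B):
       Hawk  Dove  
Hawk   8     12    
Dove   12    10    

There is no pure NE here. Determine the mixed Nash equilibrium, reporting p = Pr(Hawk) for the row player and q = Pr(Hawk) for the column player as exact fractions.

p = 1/3, q = 5/6

Each player's mixing probability is pinned down by making the *other* player indifferent.
The column player indifferent between Hawk and Dove: p·8 + (1−p)·12 = p·12 + (1−p)·10 ⟹ 12 + (-4)p = 10 + 2p ⟹ p = 1/3.
The row player indifferent between Hawk and Dove: q·7 + (1−q)·2 = q·5 + (1−q)·12 ⟹ 2 + 5q = 12 + (-7)q ⟹ q = 5/6.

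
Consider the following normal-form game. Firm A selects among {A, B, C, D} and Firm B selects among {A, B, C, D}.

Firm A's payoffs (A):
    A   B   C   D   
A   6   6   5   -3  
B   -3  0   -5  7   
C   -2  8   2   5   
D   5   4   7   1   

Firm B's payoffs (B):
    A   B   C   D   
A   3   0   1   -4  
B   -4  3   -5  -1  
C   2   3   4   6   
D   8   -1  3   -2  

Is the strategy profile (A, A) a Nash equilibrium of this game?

Yes

Holding Firm B at A: Firm A gets 6 from A, versus -3 from B, -2 from C, 5 from D. No profitable deviation for Firm A.
Holding Firm A at A: Firm B gets 3 from A, versus 0 from B, 1 from C, -4 from D. No profitable deviation for Firm B either.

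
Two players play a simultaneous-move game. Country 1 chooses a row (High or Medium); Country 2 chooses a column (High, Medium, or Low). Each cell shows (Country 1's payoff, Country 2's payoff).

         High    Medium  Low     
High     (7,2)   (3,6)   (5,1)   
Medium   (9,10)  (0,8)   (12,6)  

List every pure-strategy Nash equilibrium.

Check mutual best responses: a cell is a NE iff neither player can gain by unilaterally deviating.
Country 1's best responses — vs High: Medium (payoff 9); vs Medium: High (payoff 3); vs Low: Medium (payoff 12).
Country 2's best responses — vs High: Medium (payoff 6); vs Medium: High (payoff 10).
Mutual best responses occur at (High, Medium) and (Medium, High); at each, neither player gains by switching.

(High, Medium) and (Medium, High)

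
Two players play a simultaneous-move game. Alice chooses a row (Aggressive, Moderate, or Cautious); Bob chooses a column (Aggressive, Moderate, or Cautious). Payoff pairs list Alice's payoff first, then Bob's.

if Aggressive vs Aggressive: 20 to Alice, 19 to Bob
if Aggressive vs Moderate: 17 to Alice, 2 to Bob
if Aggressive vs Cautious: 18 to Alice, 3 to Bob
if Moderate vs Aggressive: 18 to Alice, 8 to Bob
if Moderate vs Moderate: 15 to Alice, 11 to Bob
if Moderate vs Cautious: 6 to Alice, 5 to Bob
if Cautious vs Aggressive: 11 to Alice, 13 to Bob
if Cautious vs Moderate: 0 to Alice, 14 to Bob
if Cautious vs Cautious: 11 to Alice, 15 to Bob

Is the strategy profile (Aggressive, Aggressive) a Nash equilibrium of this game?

Holding Bob at Aggressive: Alice gets 20 from Aggressive, versus 18 from Moderate, 11 from Cautious. No profitable deviation for Alice.
Holding Alice at Aggressive: Bob gets 19 from Aggressive, versus 2 from Moderate, 3 from Cautious. No profitable deviation for Bob either.

Yes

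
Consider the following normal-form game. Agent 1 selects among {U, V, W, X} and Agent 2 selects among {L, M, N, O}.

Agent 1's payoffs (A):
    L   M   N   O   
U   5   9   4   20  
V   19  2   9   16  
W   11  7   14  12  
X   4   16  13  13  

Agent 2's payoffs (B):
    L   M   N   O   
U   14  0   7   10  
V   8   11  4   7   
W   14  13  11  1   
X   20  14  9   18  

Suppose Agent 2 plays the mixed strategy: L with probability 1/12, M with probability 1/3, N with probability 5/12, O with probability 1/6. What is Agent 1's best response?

X

Agent 1's best reply maximizes expected payoff against the mix.
U: (1/12)·5 + (1/3)·9 + (5/12)·4 + (1/6)·20 = 101/12
V: (1/12)·19 + (1/3)·2 + (5/12)·9 + (1/6)·16 = 26/3
W: (1/12)·11 + (1/3)·7 + (5/12)·14 + (1/6)·12 = 133/12
X: (1/12)·4 + (1/3)·16 + (5/12)·13 + (1/6)·13 = 53/4
Highest expected payoff is 53/4, from X.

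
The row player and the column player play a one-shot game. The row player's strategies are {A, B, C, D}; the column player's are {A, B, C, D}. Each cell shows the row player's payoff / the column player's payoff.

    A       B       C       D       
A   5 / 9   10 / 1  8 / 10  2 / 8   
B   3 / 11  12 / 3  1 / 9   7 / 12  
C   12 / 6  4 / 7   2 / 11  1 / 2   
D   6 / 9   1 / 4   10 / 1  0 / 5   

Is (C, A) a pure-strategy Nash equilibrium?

Holding the column player at A: the row player gets 12 from C, versus 5 from A, 3 from B, 6 from D. No profitable deviation for the row player.
Holding the row player at C: the column player gets 6 from A but could get 11 by switching to C. The column player has a profitable deviation.

No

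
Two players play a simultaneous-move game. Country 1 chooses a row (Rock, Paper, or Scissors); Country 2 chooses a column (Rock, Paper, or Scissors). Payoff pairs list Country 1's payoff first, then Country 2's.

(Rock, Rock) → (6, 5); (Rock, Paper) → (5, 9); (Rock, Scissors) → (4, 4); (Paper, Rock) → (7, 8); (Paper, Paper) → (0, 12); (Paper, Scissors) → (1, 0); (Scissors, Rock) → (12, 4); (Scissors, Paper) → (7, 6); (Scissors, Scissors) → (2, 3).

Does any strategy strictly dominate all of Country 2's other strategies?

A strategy is strictly dominant if it gives Country 2 a strictly higher payoff than every other strategy, against every choice by the opponent.
Paper strictly dominates: vs Rock: 9 > each of {5, 4}; vs Paper: 12 > each of {8, 0}; vs Scissors: 6 > each of {4, 3}.

Paper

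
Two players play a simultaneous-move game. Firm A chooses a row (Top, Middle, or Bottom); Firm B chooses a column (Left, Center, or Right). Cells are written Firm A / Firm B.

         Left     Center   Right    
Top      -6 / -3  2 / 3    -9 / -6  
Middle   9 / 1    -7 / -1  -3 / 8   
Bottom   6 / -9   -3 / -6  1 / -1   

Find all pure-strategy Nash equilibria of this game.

A profile is a Nash equilibrium when each player is best-responding to the other.
Firm A's best responses — vs Left: Middle (payoff 9); vs Center: Top (payoff 2); vs Right: Bottom (payoff 1).
Firm B's best responses — vs Top: Center (payoff 3); vs Middle: Right (payoff 8); vs Bottom: Right (payoff -1).
Mutual best responses occur at (Top, Center) and (Bottom, Right); at each, neither player gains by switching.

(Top, Center) and (Bottom, Right)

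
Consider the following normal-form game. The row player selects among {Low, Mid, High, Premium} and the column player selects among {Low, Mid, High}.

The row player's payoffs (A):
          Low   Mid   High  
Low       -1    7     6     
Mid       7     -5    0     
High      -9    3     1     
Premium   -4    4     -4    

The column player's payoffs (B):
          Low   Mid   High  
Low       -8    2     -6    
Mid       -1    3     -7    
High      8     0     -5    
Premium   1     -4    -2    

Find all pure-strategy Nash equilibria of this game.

(Low, Mid)

A profile is a Nash equilibrium when each player is best-responding to the other.
The row player's best responses — vs Low: Mid (payoff 7); vs Mid: Low (payoff 7); vs High: Low (payoff 6).
The column player's best responses — vs Low: Mid (payoff 2); vs Mid: Mid (payoff 3); vs High: Low (payoff 8); vs Premium: Low (payoff 1).
The only mutual best response is (Low, Mid); neither player gains by switching there.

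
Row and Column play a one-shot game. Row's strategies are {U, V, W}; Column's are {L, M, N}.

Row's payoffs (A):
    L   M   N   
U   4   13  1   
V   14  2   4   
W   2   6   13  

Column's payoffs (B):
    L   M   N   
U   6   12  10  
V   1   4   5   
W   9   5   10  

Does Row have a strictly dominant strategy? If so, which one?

Check whether one of Row's strategies beats all alternatives regardless of what the opponent does.
U is not dominant: against L, V gives 14 > 4.
V is not dominant: against M, U gives 13 > 2.
W is not dominant: against L, U gives 4 > 2.
No single strategy is best against every opponent action.

None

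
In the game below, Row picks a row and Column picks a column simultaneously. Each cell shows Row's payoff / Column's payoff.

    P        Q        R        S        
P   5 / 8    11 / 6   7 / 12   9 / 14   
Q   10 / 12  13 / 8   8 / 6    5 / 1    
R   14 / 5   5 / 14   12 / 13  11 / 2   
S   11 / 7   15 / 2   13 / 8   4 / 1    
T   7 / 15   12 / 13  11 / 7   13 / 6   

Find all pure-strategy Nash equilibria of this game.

Find each player's best response to every opponent strategy; NE are the intersections.
Row's best responses — vs P: R (payoff 14); vs Q: S (payoff 15); vs R: S (payoff 13); vs S: T (payoff 13).
Column's best responses — vs P: S (payoff 14); vs Q: P (payoff 12); vs R: Q (payoff 14); vs S: R (payoff 8); vs T: P (payoff 15).
The only mutual best response is (S, R); neither player gains by switching there.

(S, R)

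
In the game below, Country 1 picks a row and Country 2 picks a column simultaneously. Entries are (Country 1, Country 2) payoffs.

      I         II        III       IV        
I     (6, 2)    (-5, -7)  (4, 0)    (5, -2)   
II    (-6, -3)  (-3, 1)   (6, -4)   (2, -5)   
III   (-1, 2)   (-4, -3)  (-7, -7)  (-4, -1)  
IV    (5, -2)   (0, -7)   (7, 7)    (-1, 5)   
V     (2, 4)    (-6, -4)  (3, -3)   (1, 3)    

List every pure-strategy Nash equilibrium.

A profile is a Nash equilibrium when each player is best-responding to the other.
Country 1's best responses — vs I: I (payoff 6); vs II: IV (payoff 0); vs III: IV (payoff 7); vs IV: I (payoff 5).
Country 2's best responses — vs I: I (payoff 2); vs II: II (payoff 1); vs III: I (payoff 2); vs IV: III (payoff 7); vs V: I (payoff 4).
Mutual best responses occur at (I, I) and (IV, III); at each, neither player gains by switching.

(I, I) and (IV, III)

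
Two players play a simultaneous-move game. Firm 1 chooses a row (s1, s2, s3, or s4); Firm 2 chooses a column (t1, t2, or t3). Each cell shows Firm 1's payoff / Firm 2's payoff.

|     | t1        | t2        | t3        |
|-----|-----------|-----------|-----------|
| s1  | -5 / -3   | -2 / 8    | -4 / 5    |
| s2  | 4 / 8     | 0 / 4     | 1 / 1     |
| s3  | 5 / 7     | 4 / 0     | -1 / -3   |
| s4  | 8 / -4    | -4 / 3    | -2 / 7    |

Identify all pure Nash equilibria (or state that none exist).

A profile is a Nash equilibrium when each player is best-responding to the other.
Firm 1's best responses — vs t1: s4 (payoff 8); vs t2: s3 (payoff 4); vs t3: s2 (payoff 1).
Firm 2's best responses — vs s1: t2 (payoff 8); vs s2: t1 (payoff 8); vs s3: t1 (payoff 7); vs s4: t3 (payoff 7).
No cell has both players best-responding. For instance, Firm 1's best reply to t3 is s2, but against s2 Firm 2 prefers t1 over t3.

No pure-strategy Nash equilibrium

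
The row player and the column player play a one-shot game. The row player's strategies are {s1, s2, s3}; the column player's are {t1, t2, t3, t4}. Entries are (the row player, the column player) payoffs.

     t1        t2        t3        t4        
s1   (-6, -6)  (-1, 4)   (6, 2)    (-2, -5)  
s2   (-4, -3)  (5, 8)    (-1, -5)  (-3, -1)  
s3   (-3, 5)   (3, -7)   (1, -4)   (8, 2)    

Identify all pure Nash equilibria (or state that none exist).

(s2, t2) and (s3, t1)

A profile is a Nash equilibrium when each player is best-responding to the other.
The row player's best responses — vs t1: s3 (payoff -3); vs t2: s2 (payoff 5); vs t3: s1 (payoff 6); vs t4: s3 (payoff 8).
The column player's best responses — vs s1: t2 (payoff 4); vs s2: t2 (payoff 8); vs s3: t1 (payoff 5).
Mutual best responses occur at (s2, t2) and (s3, t1); at each, neither player gains by switching.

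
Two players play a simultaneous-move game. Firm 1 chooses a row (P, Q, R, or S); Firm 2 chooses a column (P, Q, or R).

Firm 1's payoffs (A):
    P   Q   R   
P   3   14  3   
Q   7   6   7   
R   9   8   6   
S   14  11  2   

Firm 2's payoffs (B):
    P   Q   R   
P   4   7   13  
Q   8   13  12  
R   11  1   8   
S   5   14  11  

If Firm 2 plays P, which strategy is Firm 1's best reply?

S

With Firm 2 fixed at P, Firm 1's payoffs are: P → 3, Q → 7, R → 9, S → 14.
The maximum is 14, achieved by S.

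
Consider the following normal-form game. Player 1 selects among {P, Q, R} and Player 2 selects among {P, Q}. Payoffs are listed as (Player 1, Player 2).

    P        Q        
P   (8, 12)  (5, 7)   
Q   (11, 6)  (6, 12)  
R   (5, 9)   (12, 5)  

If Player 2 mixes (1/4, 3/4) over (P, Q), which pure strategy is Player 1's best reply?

R

Player 1's best reply maximizes expected payoff against the mix.
P: (1/4)·8 + (3/4)·5 = 23/4
Q: (1/4)·11 + (3/4)·6 = 29/4
R: (1/4)·5 + (3/4)·12 = 41/4
Highest expected payoff is 41/4, from R.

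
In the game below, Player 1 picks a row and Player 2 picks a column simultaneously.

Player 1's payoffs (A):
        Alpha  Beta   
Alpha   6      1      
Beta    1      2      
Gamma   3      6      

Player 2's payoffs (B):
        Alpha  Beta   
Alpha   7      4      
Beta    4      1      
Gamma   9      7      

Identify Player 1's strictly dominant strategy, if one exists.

No strictly dominant strategy

A strategy is strictly dominant if it gives Player 1 a strictly higher payoff than every other strategy, against every choice by the opponent.
Alpha is not dominant: against Beta, Beta gives 2 > 1.
Beta is not dominant: against Alpha, Alpha gives 6 > 1.
Gamma is not dominant: against Alpha, Alpha gives 6 > 3.
No single strategy is best against every opponent action.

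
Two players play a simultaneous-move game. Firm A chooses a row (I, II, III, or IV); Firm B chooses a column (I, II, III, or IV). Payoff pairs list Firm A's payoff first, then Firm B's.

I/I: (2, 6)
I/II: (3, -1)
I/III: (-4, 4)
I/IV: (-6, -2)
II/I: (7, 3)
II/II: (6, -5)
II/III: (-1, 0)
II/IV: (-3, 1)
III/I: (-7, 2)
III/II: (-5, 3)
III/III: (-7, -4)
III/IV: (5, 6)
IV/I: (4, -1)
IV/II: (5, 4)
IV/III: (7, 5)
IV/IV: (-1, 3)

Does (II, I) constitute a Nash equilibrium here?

Yes

Holding Firm B at I: Firm A gets 7 from II, versus 2 from I, -7 from III, 4 from IV. No profitable deviation for Firm A.
Holding Firm A at II: Firm B gets 3 from I, versus -5 from II, 0 from III, 1 from IV. No profitable deviation for Firm B either.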